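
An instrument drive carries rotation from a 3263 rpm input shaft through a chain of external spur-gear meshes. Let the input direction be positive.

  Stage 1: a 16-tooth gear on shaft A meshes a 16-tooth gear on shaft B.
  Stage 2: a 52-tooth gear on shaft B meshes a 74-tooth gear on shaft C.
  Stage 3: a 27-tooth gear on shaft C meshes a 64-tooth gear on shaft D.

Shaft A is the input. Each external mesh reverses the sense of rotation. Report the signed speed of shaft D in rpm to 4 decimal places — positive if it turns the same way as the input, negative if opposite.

-967.3252 rpm (opposite to input, |ω| = 967.3252 rpm)

Stage 1 [16T→16T]: ω = 3263.0000×16/16 = 3263.0000 rpm, dir flips to −; running = −3263.0000
Stage 2 [52T→74T]: ω = 3263.0000×52/74 = 2292.9189 rpm, dir flips to +; running = +2292.9189
Stage 3 [27T→64T]: ω = 2292.9189×27/64 = 967.3252 rpm, dir flips to −; running = −967.3252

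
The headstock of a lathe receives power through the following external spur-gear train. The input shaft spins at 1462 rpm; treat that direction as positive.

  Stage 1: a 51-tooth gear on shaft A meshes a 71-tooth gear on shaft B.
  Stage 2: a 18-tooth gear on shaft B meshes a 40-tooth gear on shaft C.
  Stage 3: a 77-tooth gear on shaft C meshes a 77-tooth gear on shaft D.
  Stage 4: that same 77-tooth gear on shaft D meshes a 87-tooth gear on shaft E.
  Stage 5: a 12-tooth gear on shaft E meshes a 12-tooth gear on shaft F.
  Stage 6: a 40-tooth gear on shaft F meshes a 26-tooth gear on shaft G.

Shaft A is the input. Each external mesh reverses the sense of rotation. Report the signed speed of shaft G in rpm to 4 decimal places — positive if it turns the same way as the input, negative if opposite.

+643.4723 rpm (same as input, |ω| = 643.4723 rpm)

Stage 1 [51T→71T]: ω = 1462.0000×51/71 = 1050.1690 rpm, dir flips to −; running = −1050.1690
Stage 2 [18T→40T]: ω = 1050.1690×18/40 = 472.5761 rpm, dir flips to +; running = +472.5761
Stage 3 [77T→77T]: ω = 472.5761×77/77 = 472.5761 rpm, dir flips to −; running = −472.5761
Stage 4 [77T→87T]: ω = 472.5761×77/87 = 418.2570 rpm, dir flips to +; running = +418.2570
Stage 5 [12T→12T]: ω = 418.2570×12/12 = 418.2570 rpm, dir flips to −; running = −418.2570
Stage 6 [40T→26T]: ω = 418.2570×40/26 = 643.4723 rpm, dir flips to +; running = +643.4723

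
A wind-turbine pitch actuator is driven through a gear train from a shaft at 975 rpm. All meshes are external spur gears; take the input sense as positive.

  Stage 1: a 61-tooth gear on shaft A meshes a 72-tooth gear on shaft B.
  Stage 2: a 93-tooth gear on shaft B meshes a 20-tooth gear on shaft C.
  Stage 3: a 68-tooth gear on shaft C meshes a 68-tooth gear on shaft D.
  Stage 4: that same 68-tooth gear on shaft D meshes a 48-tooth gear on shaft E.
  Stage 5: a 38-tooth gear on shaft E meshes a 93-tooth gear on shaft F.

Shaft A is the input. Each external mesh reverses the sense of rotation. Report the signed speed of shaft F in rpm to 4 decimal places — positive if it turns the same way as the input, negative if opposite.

-2223.4288 rpm (opposite to input, |ω| = 2223.4288 rpm)

Stage 1 [61T→72T]: ω = 975.0000×61/72 = 826.0417 rpm, dir flips to −; running = −826.0417
Stage 2 [93T→20T]: ω = 826.0417×93/20 = 3841.0938 rpm, dir flips to +; running = +3841.0938
Stage 3 [68T→68T]: ω = 3841.0938×68/68 = 3841.0938 rpm, dir flips to −; running = −3841.0938
Stage 4 [68T→48T]: ω = 3841.0938×68/48 = 5441.5495 rpm, dir flips to +; running = +5441.5495
Stage 5 [38T→93T]: ω = 5441.5495×38/93 = 2223.4288 rpm, dir flips to −; running = −2223.4288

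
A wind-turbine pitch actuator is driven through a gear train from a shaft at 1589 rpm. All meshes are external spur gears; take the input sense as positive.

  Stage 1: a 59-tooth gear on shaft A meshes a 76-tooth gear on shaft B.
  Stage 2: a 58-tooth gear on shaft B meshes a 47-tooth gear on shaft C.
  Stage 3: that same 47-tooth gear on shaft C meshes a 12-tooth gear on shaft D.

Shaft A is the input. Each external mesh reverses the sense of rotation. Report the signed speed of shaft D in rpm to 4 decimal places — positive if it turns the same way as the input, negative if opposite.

-5962.2346 rpm (opposite to input, |ω| = 5962.2346 rpm)

Stage 1 [59T→76T]: ω = 1589.0000×59/76 = 1233.5658 rpm, dir flips to −; running = −1233.5658
Stage 2 [58T→47T]: ω = 1233.5658×58/47 = 1522.2727 rpm, dir flips to +; running = +1522.2727
Stage 3 [47T→12T]: ω = 1522.2727×47/12 = 5962.2346 rpm, dir flips to −; running = −5962.2346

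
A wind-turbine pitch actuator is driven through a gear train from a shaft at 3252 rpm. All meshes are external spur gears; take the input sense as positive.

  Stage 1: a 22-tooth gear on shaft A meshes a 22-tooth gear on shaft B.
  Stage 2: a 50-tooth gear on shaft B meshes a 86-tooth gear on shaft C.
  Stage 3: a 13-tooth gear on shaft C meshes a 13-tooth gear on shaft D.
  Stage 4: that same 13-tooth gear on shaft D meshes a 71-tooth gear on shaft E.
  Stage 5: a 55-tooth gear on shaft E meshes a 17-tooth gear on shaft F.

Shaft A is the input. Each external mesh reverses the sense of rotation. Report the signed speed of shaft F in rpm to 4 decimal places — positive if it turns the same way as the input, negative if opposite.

-1120.0073 rpm (opposite to input, |ω| = 1120.0073 rpm)

Stage 1 [22T→22T]: ω = 3252.0000×22/22 = 3252.0000 rpm, dir flips to −; running = −3252.0000
Stage 2 [50T→86T]: ω = 3252.0000×50/86 = 1890.6977 rpm, dir flips to +; running = +1890.6977
Stage 3 [13T→13T]: ω = 1890.6977×13/13 = 1890.6977 rpm, dir flips to −; running = −1890.6977
Stage 4 [13T→71T]: ω = 1890.6977×13/71 = 346.1841 rpm, dir flips to +; running = +346.1841
Stage 5 [55T→17T]: ω = 346.1841×55/17 = 1120.0073 rpm, dir flips to −; running = −1120.0073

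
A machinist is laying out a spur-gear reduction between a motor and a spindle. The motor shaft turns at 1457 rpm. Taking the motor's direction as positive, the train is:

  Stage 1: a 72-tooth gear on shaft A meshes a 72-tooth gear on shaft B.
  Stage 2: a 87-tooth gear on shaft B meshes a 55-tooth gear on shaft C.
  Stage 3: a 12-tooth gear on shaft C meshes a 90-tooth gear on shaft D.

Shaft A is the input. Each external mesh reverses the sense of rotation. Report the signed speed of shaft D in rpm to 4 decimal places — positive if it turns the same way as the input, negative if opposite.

Stage 1 [72T→72T]: ω = 1457.0000×72/72 = 1457.0000 rpm, dir flips to −; running = −1457.0000
Stage 2 [87T→55T]: ω = 1457.0000×87/55 = 2304.7091 rpm, dir flips to +; running = +2304.7091
Stage 3 [12T→90T]: ω = 2304.7091×12/90 = 307.2945 rpm, dir flips to −; running = −307.2945

-307.2945 rpm (opposite to input, |ω| = 307.2945 rpm)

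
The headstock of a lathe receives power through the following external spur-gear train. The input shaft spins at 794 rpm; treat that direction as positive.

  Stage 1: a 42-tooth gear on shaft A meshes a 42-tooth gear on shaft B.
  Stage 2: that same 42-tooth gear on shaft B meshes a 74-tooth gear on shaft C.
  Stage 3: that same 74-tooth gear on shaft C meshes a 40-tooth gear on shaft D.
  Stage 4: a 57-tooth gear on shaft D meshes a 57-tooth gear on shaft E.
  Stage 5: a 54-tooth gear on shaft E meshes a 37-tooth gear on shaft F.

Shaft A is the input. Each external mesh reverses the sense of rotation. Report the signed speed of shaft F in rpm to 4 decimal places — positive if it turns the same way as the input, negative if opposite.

Stage 1 [42T→42T]: ω = 794.0000×42/42 = 794.0000 rpm, dir flips to −; running = −794.0000
Stage 2 [42T→74T]: ω = 794.0000×42/74 = 450.6486 rpm, dir flips to +; running = +450.6486
Stage 3 [74T→40T]: ω = 450.6486×74/40 = 833.7000 rpm, dir flips to −; running = −833.7000
Stage 4 [57T→57T]: ω = 833.7000×57/57 = 833.7000 rpm, dir flips to +; running = +833.7000
Stage 5 [54T→37T]: ω = 833.7000×54/37 = 1216.7514 rpm, dir flips to −; running = −1216.7514

-1216.7514 rpm (opposite to input, |ω| = 1216.7514 rpm)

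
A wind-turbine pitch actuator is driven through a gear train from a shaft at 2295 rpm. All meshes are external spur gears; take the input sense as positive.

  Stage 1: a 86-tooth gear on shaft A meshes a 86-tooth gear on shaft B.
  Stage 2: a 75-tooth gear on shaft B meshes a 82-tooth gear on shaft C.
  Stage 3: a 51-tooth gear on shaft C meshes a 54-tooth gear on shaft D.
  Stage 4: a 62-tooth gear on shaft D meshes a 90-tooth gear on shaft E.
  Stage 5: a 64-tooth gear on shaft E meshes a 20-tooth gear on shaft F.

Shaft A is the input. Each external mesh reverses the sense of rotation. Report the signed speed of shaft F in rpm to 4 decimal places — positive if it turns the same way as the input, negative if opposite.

Stage 1 [86T→86T]: ω = 2295.0000×86/86 = 2295.0000 rpm, dir flips to −; running = −2295.0000
Stage 2 [75T→82T]: ω = 2295.0000×75/82 = 2099.0854 rpm, dir flips to +; running = +2099.0854
Stage 3 [51T→54T]: ω = 2099.0854×51/54 = 1982.4695 rpm, dir flips to −; running = −1982.4695
Stage 4 [62T→90T]: ω = 1982.4695×62/90 = 1365.7012 rpm, dir flips to +; running = +1365.7012
Stage 5 [64T→20T]: ω = 1365.7012×64/20 = 4370.2439 rpm, dir flips to −; running = −4370.2439

-4370.2439 rpm (opposite to input, |ω| = 4370.2439 rpm)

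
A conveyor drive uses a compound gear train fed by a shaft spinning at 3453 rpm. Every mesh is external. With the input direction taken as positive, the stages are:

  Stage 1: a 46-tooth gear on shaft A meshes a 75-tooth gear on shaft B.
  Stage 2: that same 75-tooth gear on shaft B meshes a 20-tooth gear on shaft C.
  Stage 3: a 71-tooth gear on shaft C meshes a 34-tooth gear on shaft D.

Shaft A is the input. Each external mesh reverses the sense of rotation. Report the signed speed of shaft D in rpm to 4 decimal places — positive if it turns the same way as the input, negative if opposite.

-16584.5559 rpm (opposite to input, |ω| = 16584.5559 rpm)

Stage 1 [46T→75T]: ω = 3453.0000×46/75 = 2117.8400 rpm, dir flips to −; running = −2117.8400
Stage 2 [75T→20T]: ω = 2117.8400×75/20 = 7941.9000 rpm, dir flips to +; running = +7941.9000
Stage 3 [71T→34T]: ω = 7941.9000×71/34 = 16584.5559 rpm, dir flips to −; running = −16584.5559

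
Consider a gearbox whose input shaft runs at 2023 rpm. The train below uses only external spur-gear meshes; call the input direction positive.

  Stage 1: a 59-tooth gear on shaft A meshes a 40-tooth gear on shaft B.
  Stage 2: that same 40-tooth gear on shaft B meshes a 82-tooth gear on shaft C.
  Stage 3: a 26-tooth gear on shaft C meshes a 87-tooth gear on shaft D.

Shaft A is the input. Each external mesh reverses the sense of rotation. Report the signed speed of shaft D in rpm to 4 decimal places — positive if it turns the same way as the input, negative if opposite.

-434.9989 rpm (opposite to input, |ω| = 434.9989 rpm)

Stage 1 [59T→40T]: ω = 2023.0000×59/40 = 2983.9250 rpm, dir flips to −; running = −2983.9250
Stage 2 [40T→82T]: ω = 2983.9250×40/82 = 1455.5732 rpm, dir flips to +; running = +1455.5732
Stage 3 [26T→87T]: ω = 1455.5732×26/87 = 434.9989 rpm, dir flips to −; running = −434.9989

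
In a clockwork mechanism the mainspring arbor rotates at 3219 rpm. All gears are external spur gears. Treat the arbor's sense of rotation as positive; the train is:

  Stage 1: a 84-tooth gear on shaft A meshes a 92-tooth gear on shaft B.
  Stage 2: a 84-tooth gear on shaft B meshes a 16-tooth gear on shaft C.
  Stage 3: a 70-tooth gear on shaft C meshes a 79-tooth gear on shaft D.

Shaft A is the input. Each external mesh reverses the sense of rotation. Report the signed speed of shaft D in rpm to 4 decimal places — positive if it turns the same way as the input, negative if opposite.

-13672.3349 rpm (opposite to input, |ω| = 13672.3349 rpm)

Stage 1 [84T→92T]: ω = 3219.0000×84/92 = 2939.0870 rpm, dir flips to −; running = −2939.0870
Stage 2 [84T→16T]: ω = 2939.0870×84/16 = 15430.2065 rpm, dir flips to +; running = +15430.2065
Stage 3 [70T→79T]: ω = 15430.2065×70/79 = 13672.3349 rpm, dir flips to −; running = −13672.3349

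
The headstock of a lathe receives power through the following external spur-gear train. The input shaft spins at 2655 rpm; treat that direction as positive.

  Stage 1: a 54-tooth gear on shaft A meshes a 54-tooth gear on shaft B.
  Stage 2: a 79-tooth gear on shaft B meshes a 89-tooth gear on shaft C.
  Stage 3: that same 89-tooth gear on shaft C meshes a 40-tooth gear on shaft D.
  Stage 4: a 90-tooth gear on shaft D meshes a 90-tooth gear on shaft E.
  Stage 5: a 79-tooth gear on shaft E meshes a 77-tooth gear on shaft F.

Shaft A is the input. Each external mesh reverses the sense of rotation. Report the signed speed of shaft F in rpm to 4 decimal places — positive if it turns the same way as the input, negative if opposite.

-5379.8231 rpm (opposite to input, |ω| = 5379.8231 rpm)

Stage 1 [54T→54T]: ω = 2655.0000×54/54 = 2655.0000 rpm, dir flips to −; running = −2655.0000
Stage 2 [79T→89T]: ω = 2655.0000×79/89 = 2356.6854 rpm, dir flips to +; running = +2356.6854
Stage 3 [89T→40T]: ω = 2356.6854×89/40 = 5243.6250 rpm, dir flips to −; running = −5243.6250
Stage 4 [90T→90T]: ω = 5243.6250×90/90 = 5243.6250 rpm, dir flips to +; running = +5243.6250
Stage 5 [79T→77T]: ω = 5243.6250×79/77 = 5379.8231 rpm, dir flips to −; running = −5379.8231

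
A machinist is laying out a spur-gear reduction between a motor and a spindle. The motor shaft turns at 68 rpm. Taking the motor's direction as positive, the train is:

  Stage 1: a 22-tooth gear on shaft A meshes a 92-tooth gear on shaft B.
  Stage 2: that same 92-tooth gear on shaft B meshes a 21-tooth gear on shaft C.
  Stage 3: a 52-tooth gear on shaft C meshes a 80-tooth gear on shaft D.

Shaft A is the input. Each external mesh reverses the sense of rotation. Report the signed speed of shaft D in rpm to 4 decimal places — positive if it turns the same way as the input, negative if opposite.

Stage 1 [22T→92T]: ω = 68.0000×22/92 = 16.2609 rpm, dir flips to −; running = −16.2609
Stage 2 [92T→21T]: ω = 16.2609×92/21 = 71.2381 rpm, dir flips to +; running = +71.2381
Stage 3 [52T→80T]: ω = 71.2381×52/80 = 46.3048 rpm, dir flips to −; running = −46.3048

-46.3048 rpm (opposite to input, |ω| = 46.3048 rpm)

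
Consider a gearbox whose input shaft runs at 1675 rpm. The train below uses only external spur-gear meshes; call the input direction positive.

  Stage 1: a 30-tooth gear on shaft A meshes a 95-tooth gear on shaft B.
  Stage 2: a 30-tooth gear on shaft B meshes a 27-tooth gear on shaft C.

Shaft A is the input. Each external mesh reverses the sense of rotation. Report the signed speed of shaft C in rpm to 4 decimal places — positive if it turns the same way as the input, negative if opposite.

Stage 1 [30T→95T]: ω = 1675.0000×30/95 = 528.9474 rpm, dir flips to −; running = −528.9474
Stage 2 [30T→27T]: ω = 528.9474×30/27 = 587.7193 rpm, dir flips to +; running = +587.7193

+587.7193 rpm (same as input, |ω| = 587.7193 rpm)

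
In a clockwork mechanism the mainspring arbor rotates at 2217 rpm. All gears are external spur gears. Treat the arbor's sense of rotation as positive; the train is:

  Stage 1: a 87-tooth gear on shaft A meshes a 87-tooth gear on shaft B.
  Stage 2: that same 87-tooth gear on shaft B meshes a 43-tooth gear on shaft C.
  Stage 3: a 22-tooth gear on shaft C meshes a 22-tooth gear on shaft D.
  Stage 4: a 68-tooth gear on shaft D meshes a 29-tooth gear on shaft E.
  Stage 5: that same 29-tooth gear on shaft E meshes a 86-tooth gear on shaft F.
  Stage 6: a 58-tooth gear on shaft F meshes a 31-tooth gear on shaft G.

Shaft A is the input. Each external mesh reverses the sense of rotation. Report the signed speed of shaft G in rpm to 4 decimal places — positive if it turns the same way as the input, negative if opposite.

Stage 1 [87T→87T]: ω = 2217.0000×87/87 = 2217.0000 rpm, dir flips to −; running = −2217.0000
Stage 2 [87T→43T]: ω = 2217.0000×87/43 = 4485.5581 rpm, dir flips to +; running = +4485.5581
Stage 3 [22T→22T]: ω = 4485.5581×22/22 = 4485.5581 rpm, dir flips to −; running = −4485.5581
Stage 4 [68T→29T]: ω = 4485.5581×68/29 = 10517.8605 rpm, dir flips to +; running = +10517.8605
Stage 5 [29T→86T]: ω = 10517.8605×29/86 = 3546.7204 rpm, dir flips to −; running = −3546.7204
Stage 6 [58T→31T]: ω = 3546.7204×58/31 = 6635.7994 rpm, dir flips to +; running = +6635.7994

+6635.7994 rpm (same as input, |ω| = 6635.7994 rpm)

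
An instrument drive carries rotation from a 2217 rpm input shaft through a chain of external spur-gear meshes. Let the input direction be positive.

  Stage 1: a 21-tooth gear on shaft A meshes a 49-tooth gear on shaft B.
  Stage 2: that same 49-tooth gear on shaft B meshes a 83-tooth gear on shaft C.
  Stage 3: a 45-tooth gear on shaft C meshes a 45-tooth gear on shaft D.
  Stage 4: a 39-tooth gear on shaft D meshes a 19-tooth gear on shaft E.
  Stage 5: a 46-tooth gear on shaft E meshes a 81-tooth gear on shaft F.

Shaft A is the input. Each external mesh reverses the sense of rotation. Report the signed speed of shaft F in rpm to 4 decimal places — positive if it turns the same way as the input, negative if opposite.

-653.8689 rpm (opposite to input, |ω| = 653.8689 rpm)

Stage 1 [21T→49T]: ω = 2217.0000×21/49 = 950.1429 rpm, dir flips to −; running = −950.1429
Stage 2 [49T→83T]: ω = 950.1429×49/83 = 560.9277 rpm, dir flips to +; running = +560.9277
Stage 3 [45T→45T]: ω = 560.9277×45/45 = 560.9277 rpm, dir flips to −; running = −560.9277
Stage 4 [39T→19T]: ω = 560.9277×39/19 = 1151.3779 rpm, dir flips to +; running = +1151.3779
Stage 5 [46T→81T]: ω = 1151.3779×46/81 = 653.8689 rpm, dir flips to −; running = −653.8689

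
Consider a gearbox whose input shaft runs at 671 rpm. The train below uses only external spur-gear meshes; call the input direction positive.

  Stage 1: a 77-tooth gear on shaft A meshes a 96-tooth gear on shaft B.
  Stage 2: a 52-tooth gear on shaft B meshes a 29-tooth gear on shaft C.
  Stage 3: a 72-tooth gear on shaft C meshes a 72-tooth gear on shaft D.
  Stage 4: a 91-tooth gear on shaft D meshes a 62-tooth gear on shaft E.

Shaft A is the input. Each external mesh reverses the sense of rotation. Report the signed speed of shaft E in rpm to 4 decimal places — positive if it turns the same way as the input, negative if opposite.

Stage 1 [77T→96T]: ω = 671.0000×77/96 = 538.1979 rpm, dir flips to −; running = −538.1979
Stage 2 [52T→29T]: ω = 538.1979×52/29 = 965.0445 rpm, dir flips to +; running = +965.0445
Stage 3 [72T→72T]: ω = 965.0445×72/72 = 965.0445 rpm, dir flips to −; running = −965.0445
Stage 4 [91T→62T]: ω = 965.0445×91/62 = 1416.4363 rpm, dir flips to +; running = +1416.4363

+1416.4363 rpm (same as input, |ω| = 1416.4363 rpm)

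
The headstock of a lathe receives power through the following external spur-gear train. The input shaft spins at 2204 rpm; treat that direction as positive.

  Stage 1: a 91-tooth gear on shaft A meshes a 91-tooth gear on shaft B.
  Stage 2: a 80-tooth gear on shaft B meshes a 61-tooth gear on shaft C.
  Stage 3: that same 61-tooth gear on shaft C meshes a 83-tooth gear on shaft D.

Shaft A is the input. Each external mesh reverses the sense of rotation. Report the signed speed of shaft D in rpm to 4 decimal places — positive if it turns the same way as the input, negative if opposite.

Stage 1 [91T→91T]: ω = 2204.0000×91/91 = 2204.0000 rpm, dir flips to −; running = −2204.0000
Stage 2 [80T→61T]: ω = 2204.0000×80/61 = 2890.4918 rpm, dir flips to +; running = +2890.4918
Stage 3 [61T→83T]: ω = 2890.4918×61/83 = 2124.3373 rpm, dir flips to −; running = −2124.3373

-2124.3373 rpm (opposite to input, |ω| = 2124.3373 rpm)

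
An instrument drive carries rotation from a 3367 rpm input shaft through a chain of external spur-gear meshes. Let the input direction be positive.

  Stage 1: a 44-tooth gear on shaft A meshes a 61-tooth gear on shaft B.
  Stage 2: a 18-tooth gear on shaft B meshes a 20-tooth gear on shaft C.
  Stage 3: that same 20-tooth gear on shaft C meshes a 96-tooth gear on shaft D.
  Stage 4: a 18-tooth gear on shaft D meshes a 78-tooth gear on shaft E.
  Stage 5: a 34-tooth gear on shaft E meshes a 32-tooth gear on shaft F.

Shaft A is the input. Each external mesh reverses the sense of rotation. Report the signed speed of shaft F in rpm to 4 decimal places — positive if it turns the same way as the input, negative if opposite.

-111.6539 rpm (opposite to input, |ω| = 111.6539 rpm)

Stage 1 [44T→61T]: ω = 3367.0000×44/61 = 2428.6557 rpm, dir flips to −; running = −2428.6557
Stage 2 [18T→20T]: ω = 2428.6557×18/20 = 2185.7902 rpm, dir flips to +; running = +2185.7902
Stage 3 [20T→96T]: ω = 2185.7902×20/96 = 455.3730 rpm, dir flips to −; running = −455.3730
Stage 4 [18T→78T]: ω = 455.3730×18/78 = 105.0861 rpm, dir flips to +; running = +105.0861
Stage 5 [34T→32T]: ω = 105.0861×34/32 = 111.6539 rpm, dir flips to −; running = −111.6539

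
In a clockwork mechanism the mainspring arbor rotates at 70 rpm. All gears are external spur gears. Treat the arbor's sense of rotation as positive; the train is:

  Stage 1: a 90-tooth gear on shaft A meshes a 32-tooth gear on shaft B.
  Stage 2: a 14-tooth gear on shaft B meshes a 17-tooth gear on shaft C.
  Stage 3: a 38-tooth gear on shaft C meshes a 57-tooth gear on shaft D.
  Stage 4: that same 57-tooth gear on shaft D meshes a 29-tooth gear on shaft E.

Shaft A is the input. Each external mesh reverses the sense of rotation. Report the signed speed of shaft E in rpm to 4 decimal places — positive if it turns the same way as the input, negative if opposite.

Stage 1 [90T→32T]: ω = 70.0000×90/32 = 196.8750 rpm, dir flips to −; running = −196.8750
Stage 2 [14T→17T]: ω = 196.8750×14/17 = 162.1324 rpm, dir flips to +; running = +162.1324
Stage 3 [38T→57T]: ω = 162.1324×38/57 = 108.0882 rpm, dir flips to −; running = −108.0882
Stage 4 [57T→29T]: ω = 108.0882×57/29 = 212.4493 rpm, dir flips to +; running = +212.4493

+212.4493 rpm (same as input, |ω| = 212.4493 rpm)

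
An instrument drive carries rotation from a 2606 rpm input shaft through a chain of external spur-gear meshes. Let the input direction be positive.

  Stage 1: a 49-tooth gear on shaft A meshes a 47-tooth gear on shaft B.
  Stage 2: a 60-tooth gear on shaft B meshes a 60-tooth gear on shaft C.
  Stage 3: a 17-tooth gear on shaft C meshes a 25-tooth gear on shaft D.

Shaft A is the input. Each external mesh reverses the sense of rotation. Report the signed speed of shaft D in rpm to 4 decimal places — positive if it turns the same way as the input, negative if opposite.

-1847.4877 rpm (opposite to input, |ω| = 1847.4877 rpm)

Stage 1 [49T→47T]: ω = 2606.0000×49/47 = 2716.8936 rpm, dir flips to −; running = −2716.8936
Stage 2 [60T→60T]: ω = 2716.8936×60/60 = 2716.8936 rpm, dir flips to +; running = +2716.8936
Stage 3 [17T→25T]: ω = 2716.8936×17/25 = 1847.4877 rpm, dir flips to −; running = −1847.4877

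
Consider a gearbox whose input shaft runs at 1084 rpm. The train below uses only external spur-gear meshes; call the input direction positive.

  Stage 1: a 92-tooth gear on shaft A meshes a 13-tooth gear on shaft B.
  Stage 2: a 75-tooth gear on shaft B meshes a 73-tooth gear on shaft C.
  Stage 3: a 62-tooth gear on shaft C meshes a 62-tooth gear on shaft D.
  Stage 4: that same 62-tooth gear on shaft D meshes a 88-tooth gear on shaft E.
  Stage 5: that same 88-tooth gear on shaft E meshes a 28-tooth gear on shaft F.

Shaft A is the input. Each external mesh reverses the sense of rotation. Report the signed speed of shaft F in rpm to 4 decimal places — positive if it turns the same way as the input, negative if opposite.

Stage 1 [92T→13T]: ω = 1084.0000×92/13 = 7671.3846 rpm, dir flips to −; running = −7671.3846
Stage 2 [75T→73T]: ω = 7671.3846×75/73 = 7881.5595 rpm, dir flips to +; running = +7881.5595
Stage 3 [62T→62T]: ω = 7881.5595×62/62 = 7881.5595 rpm, dir flips to −; running = −7881.5595
Stage 4 [62T→88T]: ω = 7881.5595×62/88 = 5552.9169 rpm, dir flips to +; running = +5552.9169
Stage 5 [88T→28T]: ω = 5552.9169×88/28 = 17452.0247 rpm, dir flips to −; running = −17452.0247

-17452.0247 rpm (opposite to input, |ω| = 17452.0247 rpm)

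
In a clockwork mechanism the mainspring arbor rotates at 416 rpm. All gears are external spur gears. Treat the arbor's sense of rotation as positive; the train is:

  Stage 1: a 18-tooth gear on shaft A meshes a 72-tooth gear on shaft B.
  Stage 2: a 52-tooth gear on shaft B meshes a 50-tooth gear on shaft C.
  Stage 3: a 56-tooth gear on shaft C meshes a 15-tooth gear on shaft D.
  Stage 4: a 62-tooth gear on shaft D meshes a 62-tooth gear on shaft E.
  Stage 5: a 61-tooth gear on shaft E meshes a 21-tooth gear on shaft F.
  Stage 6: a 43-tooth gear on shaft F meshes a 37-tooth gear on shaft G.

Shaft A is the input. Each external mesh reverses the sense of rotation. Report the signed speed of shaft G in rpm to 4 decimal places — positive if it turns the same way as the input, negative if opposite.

+1363.1408 rpm (same as input, |ω| = 1363.1408 rpm)

Stage 1 [18T→72T]: ω = 416.0000×18/72 = 104.0000 rpm, dir flips to −; running = −104.0000
Stage 2 [52T→50T]: ω = 104.0000×52/50 = 108.1600 rpm, dir flips to +; running = +108.1600
Stage 3 [56T→15T]: ω = 108.1600×56/15 = 403.7973 rpm, dir flips to −; running = −403.7973
Stage 4 [62T→62T]: ω = 403.7973×62/62 = 403.7973 rpm, dir flips to +; running = +403.7973
Stage 5 [61T→21T]: ω = 403.7973×61/21 = 1172.9351 rpm, dir flips to −; running = −1172.9351
Stage 6 [43T→37T]: ω = 1172.9351×43/37 = 1363.1408 rpm, dir flips to +; running = +1363.1408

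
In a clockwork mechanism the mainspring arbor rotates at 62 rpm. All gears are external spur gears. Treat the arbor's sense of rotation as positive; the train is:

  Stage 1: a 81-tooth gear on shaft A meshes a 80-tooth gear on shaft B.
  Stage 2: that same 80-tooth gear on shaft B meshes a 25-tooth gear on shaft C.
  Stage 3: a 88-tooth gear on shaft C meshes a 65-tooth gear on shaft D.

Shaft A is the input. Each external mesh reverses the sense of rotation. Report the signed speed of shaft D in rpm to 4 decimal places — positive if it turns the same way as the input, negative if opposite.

-271.9606 rpm (opposite to input, |ω| = 271.9606 rpm)

Stage 1 [81T→80T]: ω = 62.0000×81/80 = 62.7750 rpm, dir flips to −; running = −62.7750
Stage 2 [80T→25T]: ω = 62.7750×80/25 = 200.8800 rpm, dir flips to +; running = +200.8800
Stage 3 [88T→65T]: ω = 200.8800×88/65 = 271.9606 rpm, dir flips to −; running = −271.9606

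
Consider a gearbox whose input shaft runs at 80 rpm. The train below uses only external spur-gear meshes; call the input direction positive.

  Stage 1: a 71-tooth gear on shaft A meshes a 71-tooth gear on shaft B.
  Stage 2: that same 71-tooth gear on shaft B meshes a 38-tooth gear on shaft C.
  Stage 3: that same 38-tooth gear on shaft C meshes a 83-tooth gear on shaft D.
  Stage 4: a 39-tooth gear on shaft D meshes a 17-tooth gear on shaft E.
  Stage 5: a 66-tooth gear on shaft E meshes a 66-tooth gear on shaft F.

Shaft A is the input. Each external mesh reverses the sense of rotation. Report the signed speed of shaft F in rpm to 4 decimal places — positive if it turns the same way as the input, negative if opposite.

-156.9950 rpm (opposite to input, |ω| = 156.9950 rpm)

Stage 1 [71T→71T]: ω = 80.0000×71/71 = 80.0000 rpm, dir flips to −; running = −80.0000
Stage 2 [71T→38T]: ω = 80.0000×71/38 = 149.4737 rpm, dir flips to +; running = +149.4737
Stage 3 [38T→83T]: ω = 149.4737×38/83 = 68.4337 rpm, dir flips to −; running = −68.4337
Stage 4 [39T→17T]: ω = 68.4337×39/17 = 156.9950 rpm, dir flips to +; running = +156.9950
Stage 5 [66T→66T]: ω = 156.9950×66/66 = 156.9950 rpm, dir flips to −; running = −156.9950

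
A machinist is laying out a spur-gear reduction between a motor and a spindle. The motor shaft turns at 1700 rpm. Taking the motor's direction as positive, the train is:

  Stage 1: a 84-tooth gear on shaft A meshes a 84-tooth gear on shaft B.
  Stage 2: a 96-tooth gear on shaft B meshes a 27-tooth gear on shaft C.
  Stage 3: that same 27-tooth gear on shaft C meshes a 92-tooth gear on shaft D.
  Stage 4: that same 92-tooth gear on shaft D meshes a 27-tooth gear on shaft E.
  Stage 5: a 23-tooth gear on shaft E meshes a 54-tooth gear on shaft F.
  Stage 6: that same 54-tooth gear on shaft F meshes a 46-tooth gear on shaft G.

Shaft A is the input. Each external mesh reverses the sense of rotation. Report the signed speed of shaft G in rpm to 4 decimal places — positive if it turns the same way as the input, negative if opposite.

+3022.2222 rpm (same as input, |ω| = 3022.2222 rpm)

Stage 1 [84T→84T]: ω = 1700.0000×84/84 = 1700.0000 rpm, dir flips to −; running = −1700.0000
Stage 2 [96T→27T]: ω = 1700.0000×96/27 = 6044.4444 rpm, dir flips to +; running = +6044.4444
Stage 3 [27T→92T]: ω = 6044.4444×27/92 = 1773.9130 rpm, dir flips to −; running = −1773.9130
Stage 4 [92T→27T]: ω = 1773.9130×92/27 = 6044.4444 rpm, dir flips to +; running = +6044.4444
Stage 5 [23T→54T]: ω = 6044.4444×23/54 = 2574.4856 rpm, dir flips to −; running = −2574.4856
Stage 6 [54T→46T]: ω = 2574.4856×54/46 = 3022.2222 rpm, dir flips to +; running = +3022.2222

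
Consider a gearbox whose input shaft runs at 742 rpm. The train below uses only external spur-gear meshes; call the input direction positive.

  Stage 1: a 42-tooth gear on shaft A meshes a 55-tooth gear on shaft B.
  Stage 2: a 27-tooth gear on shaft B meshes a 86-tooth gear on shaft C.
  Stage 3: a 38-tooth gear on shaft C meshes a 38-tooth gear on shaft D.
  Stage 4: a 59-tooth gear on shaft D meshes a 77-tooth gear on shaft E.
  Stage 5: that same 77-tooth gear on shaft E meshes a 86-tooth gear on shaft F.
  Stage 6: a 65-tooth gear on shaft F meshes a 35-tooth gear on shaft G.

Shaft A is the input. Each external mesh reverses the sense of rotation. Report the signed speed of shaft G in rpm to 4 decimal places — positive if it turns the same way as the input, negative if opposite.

Stage 1 [42T→55T]: ω = 742.0000×42/55 = 566.6182 rpm, dir flips to −; running = −566.6182
Stage 2 [27T→86T]: ω = 566.6182×27/86 = 177.8918 rpm, dir flips to +; running = +177.8918
Stage 3 [38T→38T]: ω = 177.8918×38/38 = 177.8918 rpm, dir flips to −; running = −177.8918
Stage 4 [59T→77T]: ω = 177.8918×59/77 = 136.3067 rpm, dir flips to +; running = +136.3067
Stage 5 [77T→86T]: ω = 136.3067×77/86 = 122.0420 rpm, dir flips to −; running = −122.0420
Stage 6 [65T→35T]: ω = 122.0420×65/35 = 226.6495 rpm, dir flips to +; running = +226.6495

+226.6495 rpm (same as input, |ω| = 226.6495 rpm)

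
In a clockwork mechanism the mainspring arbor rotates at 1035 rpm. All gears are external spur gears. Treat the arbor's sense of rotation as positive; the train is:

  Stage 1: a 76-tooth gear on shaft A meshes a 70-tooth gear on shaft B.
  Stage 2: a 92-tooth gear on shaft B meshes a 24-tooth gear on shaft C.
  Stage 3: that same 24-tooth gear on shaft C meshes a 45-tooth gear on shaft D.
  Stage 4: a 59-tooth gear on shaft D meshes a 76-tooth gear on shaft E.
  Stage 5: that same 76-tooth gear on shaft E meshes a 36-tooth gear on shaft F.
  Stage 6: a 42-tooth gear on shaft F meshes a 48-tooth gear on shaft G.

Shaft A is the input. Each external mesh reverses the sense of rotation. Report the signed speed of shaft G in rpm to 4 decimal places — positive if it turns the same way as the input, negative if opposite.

Stage 1 [76T→70T]: ω = 1035.0000×76/70 = 1123.7143 rpm, dir flips to −; running = −1123.7143
Stage 2 [92T→24T]: ω = 1123.7143×92/24 = 4307.5714 rpm, dir flips to +; running = +4307.5714
Stage 3 [24T→45T]: ω = 4307.5714×24/45 = 2297.3714 rpm, dir flips to −; running = −2297.3714
Stage 4 [59T→76T]: ω = 2297.3714×59/76 = 1783.4857 rpm, dir flips to +; running = +1783.4857
Stage 5 [76T→36T]: ω = 1783.4857×76/36 = 3765.1365 rpm, dir flips to −; running = −3765.1365
Stage 6 [42T→48T]: ω = 3765.1365×42/48 = 3294.4944 rpm, dir flips to +; running = +3294.4944

+3294.4944 rpm (same as input, |ω| = 3294.4944 rpm)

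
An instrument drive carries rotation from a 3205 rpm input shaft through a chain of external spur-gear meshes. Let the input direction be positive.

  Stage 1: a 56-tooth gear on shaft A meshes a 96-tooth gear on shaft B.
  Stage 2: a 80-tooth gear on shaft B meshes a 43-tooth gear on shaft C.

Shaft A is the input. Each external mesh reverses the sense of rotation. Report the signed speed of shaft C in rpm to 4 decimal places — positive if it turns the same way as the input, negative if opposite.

+3478.2946 rpm (same as input, |ω| = 3478.2946 rpm)

Stage 1 [56T→96T]: ω = 3205.0000×56/96 = 1869.5833 rpm, dir flips to −; running = −1869.5833
Stage 2 [80T→43T]: ω = 1869.5833×80/43 = 3478.2946 rpm, dir flips to +; running = +3478.2946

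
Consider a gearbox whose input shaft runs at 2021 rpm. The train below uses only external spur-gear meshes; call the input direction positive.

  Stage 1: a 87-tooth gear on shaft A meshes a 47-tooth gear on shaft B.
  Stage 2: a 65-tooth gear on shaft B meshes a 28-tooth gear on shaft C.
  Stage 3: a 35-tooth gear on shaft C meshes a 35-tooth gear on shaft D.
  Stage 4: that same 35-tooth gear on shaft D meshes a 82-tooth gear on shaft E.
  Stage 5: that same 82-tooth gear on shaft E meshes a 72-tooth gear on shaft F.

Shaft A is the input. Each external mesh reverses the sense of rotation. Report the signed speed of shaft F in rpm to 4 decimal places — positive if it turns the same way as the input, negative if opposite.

Stage 1 [87T→47T]: ω = 2021.0000×87/47 = 3741.0000 rpm, dir flips to −; running = −3741.0000
Stage 2 [65T→28T]: ω = 3741.0000×65/28 = 8684.4643 rpm, dir flips to +; running = +8684.4643
Stage 3 [35T→35T]: ω = 8684.4643×35/35 = 8684.4643 rpm, dir flips to −; running = −8684.4643
Stage 4 [35T→82T]: ω = 8684.4643×35/82 = 3706.7835 rpm, dir flips to +; running = +3706.7835
Stage 5 [82T→72T]: ω = 3706.7835×82/72 = 4221.6146 rpm, dir flips to −; running = −4221.6146

-4221.6146 rpm (opposite to input, |ω| = 4221.6146 rpm)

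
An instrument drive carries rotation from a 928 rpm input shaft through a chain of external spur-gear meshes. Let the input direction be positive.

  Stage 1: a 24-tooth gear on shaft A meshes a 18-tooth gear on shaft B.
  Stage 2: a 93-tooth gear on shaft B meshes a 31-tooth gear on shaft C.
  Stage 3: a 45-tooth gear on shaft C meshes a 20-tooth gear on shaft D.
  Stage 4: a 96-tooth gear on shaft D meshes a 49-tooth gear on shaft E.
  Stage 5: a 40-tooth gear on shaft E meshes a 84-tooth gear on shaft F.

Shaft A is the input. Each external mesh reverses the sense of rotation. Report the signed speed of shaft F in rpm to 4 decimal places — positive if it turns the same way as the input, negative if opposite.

Stage 1 [24T→18T]: ω = 928.0000×24/18 = 1237.3333 rpm, dir flips to −; running = −1237.3333
Stage 2 [93T→31T]: ω = 1237.3333×93/31 = 3712.0000 rpm, dir flips to +; running = +3712.0000
Stage 3 [45T→20T]: ω = 3712.0000×45/20 = 8352.0000 rpm, dir flips to −; running = −8352.0000
Stage 4 [96T→49T]: ω = 8352.0000×96/49 = 16363.1020 rpm, dir flips to +; running = +16363.1020
Stage 5 [40T→84T]: ω = 16363.1020×40/84 = 7791.9534 rpm, dir flips to −; running = −7791.9534

-7791.9534 rpm (opposite to input, |ω| = 7791.9534 rpm)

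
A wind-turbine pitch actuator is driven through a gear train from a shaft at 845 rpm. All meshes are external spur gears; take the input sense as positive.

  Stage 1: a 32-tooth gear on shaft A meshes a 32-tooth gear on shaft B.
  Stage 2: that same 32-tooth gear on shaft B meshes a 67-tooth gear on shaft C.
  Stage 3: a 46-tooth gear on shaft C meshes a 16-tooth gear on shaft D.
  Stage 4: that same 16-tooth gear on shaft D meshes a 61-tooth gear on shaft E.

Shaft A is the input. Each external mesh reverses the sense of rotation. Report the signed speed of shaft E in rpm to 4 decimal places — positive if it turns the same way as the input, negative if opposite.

Stage 1 [32T→32T]: ω = 845.0000×32/32 = 845.0000 rpm, dir flips to −; running = −845.0000
Stage 2 [32T→67T]: ω = 845.0000×32/67 = 403.5821 rpm, dir flips to +; running = +403.5821
Stage 3 [46T→16T]: ω = 403.5821×46/16 = 1160.2985 rpm, dir flips to −; running = −1160.2985
Stage 4 [16T→61T]: ω = 1160.2985×16/61 = 304.3406 rpm, dir flips to +; running = +304.3406

+304.3406 rpm (same as input, |ω| = 304.3406 rpm)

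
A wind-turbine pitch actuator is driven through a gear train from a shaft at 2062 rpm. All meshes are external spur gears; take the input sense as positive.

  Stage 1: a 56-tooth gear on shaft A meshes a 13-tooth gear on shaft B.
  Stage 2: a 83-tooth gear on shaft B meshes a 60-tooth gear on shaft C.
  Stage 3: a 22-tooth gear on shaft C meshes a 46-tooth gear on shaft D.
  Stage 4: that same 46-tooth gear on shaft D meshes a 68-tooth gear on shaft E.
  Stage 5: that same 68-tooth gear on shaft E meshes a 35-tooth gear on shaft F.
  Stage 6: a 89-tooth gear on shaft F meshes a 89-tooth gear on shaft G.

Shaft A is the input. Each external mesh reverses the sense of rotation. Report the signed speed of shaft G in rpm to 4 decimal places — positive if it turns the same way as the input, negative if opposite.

+7723.5118 rpm (same as input, |ω| = 7723.5118 rpm)

Stage 1 [56T→13T]: ω = 2062.0000×56/13 = 8882.4615 rpm, dir flips to −; running = −8882.4615
Stage 2 [83T→60T]: ω = 8882.4615×83/60 = 12287.4051 rpm, dir flips to +; running = +12287.4051
Stage 3 [22T→46T]: ω = 12287.4051×22/46 = 5876.5851 rpm, dir flips to −; running = −5876.5851
Stage 4 [46T→68T]: ω = 5876.5851×46/68 = 3975.3370 rpm, dir flips to +; running = +3975.3370
Stage 5 [68T→35T]: ω = 3975.3370×68/35 = 7723.5118 rpm, dir flips to −; running = −7723.5118
Stage 6 [89T→89T]: ω = 7723.5118×89/89 = 7723.5118 rpm, dir flips to +; running = +7723.5118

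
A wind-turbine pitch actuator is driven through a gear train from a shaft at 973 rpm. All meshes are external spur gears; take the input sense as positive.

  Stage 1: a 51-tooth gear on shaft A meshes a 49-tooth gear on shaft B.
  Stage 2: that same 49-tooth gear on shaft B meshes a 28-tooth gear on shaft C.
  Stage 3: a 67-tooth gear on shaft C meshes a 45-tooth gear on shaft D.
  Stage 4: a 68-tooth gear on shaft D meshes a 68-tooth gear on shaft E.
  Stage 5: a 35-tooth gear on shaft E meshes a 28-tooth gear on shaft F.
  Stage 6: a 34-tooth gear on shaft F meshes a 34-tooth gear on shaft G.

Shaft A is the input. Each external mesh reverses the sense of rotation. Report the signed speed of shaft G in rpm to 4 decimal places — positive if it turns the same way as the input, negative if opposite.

Stage 1 [51T→49T]: ω = 973.0000×51/49 = 1012.7143 rpm, dir flips to −; running = −1012.7143
Stage 2 [49T→28T]: ω = 1012.7143×49/28 = 1772.2500 rpm, dir flips to +; running = +1772.2500
Stage 3 [67T→45T]: ω = 1772.2500×67/45 = 2638.6833 rpm, dir flips to −; running = −2638.6833
Stage 4 [68T→68T]: ω = 2638.6833×68/68 = 2638.6833 rpm, dir flips to +; running = +2638.6833
Stage 5 [35T→28T]: ω = 2638.6833×35/28 = 3298.3542 rpm, dir flips to −; running = −3298.3542
Stage 6 [34T→34T]: ω = 3298.3542×34/34 = 3298.3542 rpm, dir flips to +; running = +3298.3542

+3298.3542 rpm (same as input, |ω| = 3298.3542 rpm)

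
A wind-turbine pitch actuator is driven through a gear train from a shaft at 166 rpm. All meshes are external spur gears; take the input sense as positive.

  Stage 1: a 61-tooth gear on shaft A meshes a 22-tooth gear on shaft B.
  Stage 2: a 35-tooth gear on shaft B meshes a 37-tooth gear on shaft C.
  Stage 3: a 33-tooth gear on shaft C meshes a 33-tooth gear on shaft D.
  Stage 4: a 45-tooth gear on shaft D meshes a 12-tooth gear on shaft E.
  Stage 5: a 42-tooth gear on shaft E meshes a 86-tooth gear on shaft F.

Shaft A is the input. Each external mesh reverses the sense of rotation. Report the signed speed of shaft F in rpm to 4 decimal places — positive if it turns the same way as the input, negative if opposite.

-797.3769 rpm (opposite to input, |ω| = 797.3769 rpm)

Stage 1 [61T→22T]: ω = 166.0000×61/22 = 460.2727 rpm, dir flips to −; running = −460.2727
Stage 2 [35T→37T]: ω = 460.2727×35/37 = 435.3931 rpm, dir flips to +; running = +435.3931
Stage 3 [33T→33T]: ω = 435.3931×33/33 = 435.3931 rpm, dir flips to −; running = −435.3931
Stage 4 [45T→12T]: ω = 435.3931×45/12 = 1632.7242 rpm, dir flips to +; running = +1632.7242
Stage 5 [42T→86T]: ω = 1632.7242×42/86 = 797.3769 rpm, dir flips to −; running = −797.3769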